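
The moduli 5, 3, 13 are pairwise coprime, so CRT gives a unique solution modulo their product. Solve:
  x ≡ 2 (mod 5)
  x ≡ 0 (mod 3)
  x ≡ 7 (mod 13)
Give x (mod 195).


Moduli 5, 3, 13 are pairwise coprime; by CRT there is a unique solution modulo M = 5 · 3 · 13 = 195.
Solve pairwise, accumulating the modulus:
  Start with x ≡ 2 (mod 5).
  Combine with x ≡ 0 (mod 3): since gcd(5, 3) = 1, we get a unique residue mod 15.
    Write x = 2 + 5·t and substitute into x ≡ 0 (mod 3): 5·t ≡ 0 − 2 = -2 (mod 3).
    Reduce coefficients mod 3: 2·t ≡ 1 (mod 3).
    The inverse of 2 mod 3 is 2 (since 2·2 = 4 = 1·3 + 1), so t ≡ 2·1 = 2 ≡ 2 (mod 3).
    Then x = 2 + 5·2 = 12, valid modulo lcm(5, 3) = 15: x ≡ 12 (mod 15).
  Combine with x ≡ 7 (mod 13): since gcd(15, 13) = 1, we get a unique residue mod 195.
    Write x = 12 + 15·t and substitute into x ≡ 7 (mod 13): 15·t ≡ 7 − 12 = -5 (mod 13).
    Reduce coefficients mod 13: 2·t ≡ 8 (mod 13).
    The inverse of 2 mod 13 is 7 (since 2·7 = 14 = 1·13 + 1), so t ≡ 7·8 = 56 ≡ 4 (mod 13).
    Then x = 12 + 15·4 = 72, valid modulo lcm(15, 13) = 195: x ≡ 72 (mod 195).
Verify: 72 mod 5 = 2 ✓, 72 mod 3 = 0 ✓, 72 mod 13 = 7 ✓.

x ≡ 72 (mod 195).


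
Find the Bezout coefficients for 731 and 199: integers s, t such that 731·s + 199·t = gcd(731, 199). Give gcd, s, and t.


Euclidean algorithm on (731, 199) — divide until remainder is 0:
  731 = 3 · 199 + 134
  199 = 1 · 134 + 65
  134 = 2 · 65 + 4
  65 = 16 · 4 + 1
  4 = 4 · 1 + 0
gcd(731, 199) = 1.
Track Bezout coefficients alongside the remainders: start with r₀ = 731 = a·1 + b·0 (s = 1, t = 0) and r₁ = 199 = a·0 + b·1 (s = 0, t = 1); each new remainder r_{k+1} = r_{k-1} − q_k·r_k inherits s_{k+1} = s_{k-1} − q_k·s_k, t_{k+1} = t_{k-1} − q_k·t_k, so r_k = a·s_k + b·t_k at every step:
  q = 3: r = 134, s = 1 − 3·0 = 1, t = 0 − 3·1 = -3  (check: 731·1 + 199·(-3) = 134)
  q = 1: r = 65, s = 0 − 1·1 = -1, t = 1 − 1·(-3) = 4  (check: 731·(-1) + 199·4 = 65)
  q = 2: r = 4, s = 1 − 2·(-1) = 3, t = -3 − 2·4 = -11  (check: 731·3 + 199·(-11) = 4)
  q = 16: r = 1, s = -1 − 16·3 = -49, t = 4 − 16·(-11) = 180  (check: 731·(-49) + 199·180 = 1)
The row with r = 1 (the gcd) gives the Bezout coefficients s = -49, t = 180.
Result: 731 · (-49) + 199 · (180) = 1.

gcd(731, 199) = 1; s = -49, t = 180 (check: 731·(-49) + 199·180 = 1).


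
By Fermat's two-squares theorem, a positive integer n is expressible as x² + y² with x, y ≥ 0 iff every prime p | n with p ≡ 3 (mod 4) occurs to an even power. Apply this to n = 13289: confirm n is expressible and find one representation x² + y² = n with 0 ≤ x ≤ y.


Step 1: Factor n = 13289 = 97 · 137.
Step 2: Check the mod-4 condition on each prime factor: 97 ≡ 1 (mod 4), exponent 1; 137 ≡ 1 (mod 4), exponent 1.
All primes ≡ 3 (mod 4) appear to even exponent (or don't appear), so by the two-squares theorem n IS expressible as a sum of two squares.
Step 3: Build a representation. Here n = 97 · 137 is a product of primes ≡ 1 (mod 4). Each prime p ≡ 1 (mod 4) is itself a sum of two squares; find a² by testing p − a² for a perfect square:
  97: 97 − 1² = 96, 97 − 2² = 93, 97 − 3² = 88, 97 − 4² = 81 = 9² ⇒ 97 = 4² + 9².
  137: 137 − 1² = 136, 137 − 2² = 133, 137 − 3² = 128, 137 − 4² = 121 = 11² ⇒ 137 = 4² + 11².
  Combine using the Brahmagupta–Fibonacci identity (a² + b²)(c² + d²) = (ac − bd)² + (ad + bc)² = (ac + bd)² + (ad − bc)²:
  97 · 137 = 13289: from (4² + 9²)(4² + 11²), take (4·4 − 9·11, 4·11 + 9·4) = (16 − 99, 44 + 36) = (-83, 80); dropping signs (only squares matter) gives (83, 80); check 83² + 80² = 6889 + 6400 = 13289 ✓.
Step 4: Order so x ≤ y and verify: 80² + 83² = 6400 + 6889 = 13289 = n. ✓

n = 13289 = 80² + 83² (one valid representation with x ≤ y).


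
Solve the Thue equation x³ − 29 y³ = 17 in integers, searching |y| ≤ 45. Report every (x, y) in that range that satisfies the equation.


The equation is x³ - 29y³ = 17. For fixed y, x³ = 29·y³ + 17, so a solution requires the RHS to be a perfect cube.
Strategy: iterate y from -45 to 45, compute RHS = 29·y³ + 17, and check whether it is a (positive or negative) perfect cube.
Check small values of y:
  y = 0: RHS = 17 is not a perfect cube.
  y = 1: RHS = 46 is not a perfect cube.
  y = -1: RHS = -12 is not a perfect cube.
  y = 2: RHS = 249 is not a perfect cube.
  y = -2: RHS = -215 is not a perfect cube.
  y = 3: RHS = 800 is not a perfect cube.
  y = -3: RHS = -766 is not a perfect cube.
Continuing the search up to |y| = 45 finds no solutions either.
No (x, y) in the scanned range satisfies the equation.

No integer solutions with |y| ≤ 45.


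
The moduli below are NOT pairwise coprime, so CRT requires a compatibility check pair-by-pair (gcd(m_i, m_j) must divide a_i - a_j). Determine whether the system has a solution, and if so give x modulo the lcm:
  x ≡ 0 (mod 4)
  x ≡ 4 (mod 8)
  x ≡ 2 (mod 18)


Moduli 4, 8, 18 are not pairwise coprime, so CRT works modulo lcm(m_i) when all pairwise compatibility conditions hold.
Pairwise compatibility: gcd(m_i, m_j) must divide a_i - a_j for every pair.
Merge one congruence at a time:
  Start: x ≡ 0 (mod 4).
  Combine with x ≡ 4 (mod 8): gcd(4, 8) = 4; 4 - 0 = 4, which IS divisible by 4, so compatible.
    Write x = 0 + 4·t and substitute into x ≡ 4 (mod 8): 4·t ≡ 4 − 0 = 4 (mod 8).
    Divide the congruence (and modulus) by g = 4: 1·t ≡ 1 (mod 2).
    So t ≡ 1 (mod 2).
    Then x = 0 + 4·1 = 4, valid modulo lcm(4, 8) = 8: x ≡ 4 (mod 8).
  Combine with x ≡ 2 (mod 18): gcd(8, 18) = 2; 2 - 4 = -2, which IS divisible by 2, so compatible.
    Write x = 4 + 8·t and substitute into x ≡ 2 (mod 18): 8·t ≡ 2 − 4 = -2 (mod 18).
    Divide the congruence (and modulus) by g = 2: 4·t ≡ -1 (mod 9).
    Reduce coefficients mod 9: 4·t ≡ 8 (mod 9).
    The inverse of 4 mod 9 is 7 (since 4·7 = 28 = 3·9 + 1), so t ≡ 7·8 = 56 ≡ 2 (mod 9).
    Then x = 4 + 8·2 = 20, valid modulo lcm(8, 18) = 72: x ≡ 20 (mod 72).
Verify: 20 mod 4 = 0, 20 mod 8 = 4, 20 mod 18 = 2.

x ≡ 20 (mod 72).


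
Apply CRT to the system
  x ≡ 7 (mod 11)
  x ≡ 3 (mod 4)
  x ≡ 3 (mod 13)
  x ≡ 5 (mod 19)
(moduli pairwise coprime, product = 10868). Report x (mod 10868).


Product of moduli M = 11 · 4 · 13 · 19 = 10868.
Merge one congruence at a time:
  Start: x ≡ 7 (mod 11).
  Combine with x ≡ 3 (mod 4); new modulus lcm = 44.
    Write x = 7 + 11·t and substitute into x ≡ 3 (mod 4): 11·t ≡ 3 − 7 = -4 (mod 4).
    Reduce coefficients mod 4: 3·t ≡ 0 (mod 4).
    The inverse of 3 mod 4 is 3 (since 3·3 = 9 = 2·4 + 1), so t ≡ 3·0 = 0 ≡ 0 (mod 4).
    Then x = 7 + 11·0 = 7, valid modulo lcm(11, 4) = 44: x ≡ 7 (mod 44).
  Combine with x ≡ 3 (mod 13); new modulus lcm = 572.
    Write x = 7 + 44·t and substitute into x ≡ 3 (mod 13): 44·t ≡ 3 − 7 = -4 (mod 13).
    Reduce coefficients mod 13: 5·t ≡ 9 (mod 13).
    The inverse of 5 mod 13 is 8 (since 5·8 = 40 = 3·13 + 1), so t ≡ 8·9 = 72 ≡ 7 (mod 13).
    Then x = 7 + 44·7 = 315, valid modulo lcm(44, 13) = 572: x ≡ 315 (mod 572).
  Combine with x ≡ 5 (mod 19); new modulus lcm = 10868.
    Write x = 315 + 572·t and substitute into x ≡ 5 (mod 19): 572·t ≡ 5 − 315 = -310 (mod 19).
    Reduce coefficients mod 19: 2·t ≡ 13 (mod 19).
    The inverse of 2 mod 19 is 10 (since 2·10 = 20 = 1·19 + 1), so t ≡ 10·13 = 130 ≡ 16 (mod 19).
    Then x = 315 + 572·16 = 9467, valid modulo lcm(572, 19) = 10868: x ≡ 9467 (mod 10868).
Verify against each original: 9467 mod 11 = 7, 9467 mod 4 = 3, 9467 mod 13 = 3, 9467 mod 19 = 5.

x ≡ 9467 (mod 10868).


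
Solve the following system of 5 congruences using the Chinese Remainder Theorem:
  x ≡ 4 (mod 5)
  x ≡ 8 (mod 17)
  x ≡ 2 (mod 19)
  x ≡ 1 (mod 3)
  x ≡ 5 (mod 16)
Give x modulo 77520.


Product of moduli M = 5 · 17 · 19 · 3 · 16 = 77520.
Merge one congruence at a time:
  Start: x ≡ 4 (mod 5).
  Combine with x ≡ 8 (mod 17); new modulus lcm = 85.
    Write x = 4 + 5·t and substitute into x ≡ 8 (mod 17): 5·t ≡ 8 − 4 = 4 (mod 17).
    The inverse of 5 mod 17 is 7 (since 5·7 = 35 = 2·17 + 1), so t ≡ 7·4 = 28 ≡ 11 (mod 17).
    Then x = 4 + 5·11 = 59, valid modulo lcm(5, 17) = 85: x ≡ 59 (mod 85).
  Combine with x ≡ 2 (mod 19); new modulus lcm = 1615.
    Write x = 59 + 85·t and substitute into x ≡ 2 (mod 19): 85·t ≡ 2 − 59 = -57 (mod 19).
    Reduce coefficients mod 19: 9·t ≡ 0 (mod 19).
    The inverse of 9 mod 19 is 17 (since 9·17 = 153 = 8·19 + 1), so t ≡ 17·0 = 0 ≡ 0 (mod 19).
    Then x = 59 + 85·0 = 59, valid modulo lcm(85, 19) = 1615: x ≡ 59 (mod 1615).
  Combine with x ≡ 1 (mod 3); new modulus lcm = 4845.
    Write x = 59 + 1615·t and substitute into x ≡ 1 (mod 3): 1615·t ≡ 1 − 59 = -58 (mod 3).
    Reduce coefficients mod 3: 1·t ≡ 2 (mod 3).
    So t ≡ 2 (mod 3).
    Then x = 59 + 1615·2 = 3289, valid modulo lcm(1615, 3) = 4845: x ≡ 3289 (mod 4845).
  Combine with x ≡ 5 (mod 16); new modulus lcm = 77520.
    Write x = 3289 + 4845·t and substitute into x ≡ 5 (mod 16): 4845·t ≡ 5 − 3289 = -3284 (mod 16).
    Reduce coefficients mod 16: 13·t ≡ 12 (mod 16).
    The inverse of 13 mod 16 is 5 (since 13·5 = 65 = 4·16 + 1), so t ≡ 5·12 = 60 ≡ 12 (mod 16).
    Then x = 3289 + 4845·12 = 61429, valid modulo lcm(4845, 16) = 77520: x ≡ 61429 (mod 77520).
Verify against each original: 61429 mod 5 = 4, 61429 mod 17 = 8, 61429 mod 19 = 2, 61429 mod 3 = 1, 61429 mod 16 = 5.

x ≡ 61429 (mod 77520).


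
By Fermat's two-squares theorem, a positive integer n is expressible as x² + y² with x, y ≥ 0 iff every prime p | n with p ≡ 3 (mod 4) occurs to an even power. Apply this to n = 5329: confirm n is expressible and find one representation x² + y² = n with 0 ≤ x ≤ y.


Step 1: Factor n = 5329 = 73^2.
Step 2: Check the mod-4 condition on each prime factor: 73 ≡ 1 (mod 4), exponent 2.
All primes ≡ 3 (mod 4) appear to even exponent (or don't appear), so by the two-squares theorem n IS expressible as a sum of two squares.
Step 3: Build a representation. Here n = 73 · 73 is a product of primes ≡ 1 (mod 4). Each prime p ≡ 1 (mod 4) is itself a sum of two squares; find a² by testing p − a² for a perfect square:
  73: 73 − 1² = 72, 73 − 2² = 69, 73 − 3² = 64 = 8² ⇒ 73 = 3² + 8².
  Combine using the Brahmagupta–Fibonacci identity (a² + b²)(c² + d²) = (ac − bd)² + (ad + bc)² = (ac + bd)² + (ad − bc)²:
  73 · 73 = 5329: from (3² + 8²)(3² + 8²), take (3·3 − 8·8, 3·8 + 8·3) = (9 − 64, 24 + 24) = (-55, 48); dropping signs (only squares matter) gives (55, 48); check 55² + 48² = 3025 + 2304 = 5329 ✓.
Step 4: Order so x ≤ y and verify: 48² + 55² = 2304 + 3025 = 5329 = n. ✓

n = 5329 = 48² + 55² (one valid representation with x ≤ y).


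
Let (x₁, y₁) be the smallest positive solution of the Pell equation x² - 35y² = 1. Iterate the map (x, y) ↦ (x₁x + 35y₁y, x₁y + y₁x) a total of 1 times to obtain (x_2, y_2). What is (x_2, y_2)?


Step 1: Find the fundamental solution (x₁, y₁) of x² - 35y² = 1.
  Expand √35 as a continued fraction. a₀ = ⌊√35⌋ = 5; iterate m_{k+1} = d_k·a_k − m_k, d_{k+1} = (35 − m_{k+1}²)/d_k, a_{k+1} = ⌊(a₀ + m_{k+1})/d_{k+1}⌋ (starting m₀ = 0, d₀ = 1), with convergents p_k = a_k·p_{k-1} + p_{k-2}, q_k = a_k·q_{k-1} + q_{k-2} (p₋₁ = 1, q₋₁ = 0):
  k = 0: a₀ = 5; p₀/q₀ = 5/1; p₀² − 35·q₀² = 25 − 35 = -10.
  k = 1: m = 5, d = 10, a = ⌊(5 + 5)/10⌋ = 1; p/q = (1·5 + 1)/(1·1 + 0) = 6/1; p² − 35·q² = 36 − 35 = 1.
  The first convergent with p² − 35·q² = 1 gives the fundamental solution (x₁, y₁) = (6, 1).
Step 2: Apply the recurrence (x_{n+1}, y_{n+1}) = (x₁x_n + 35y₁y_n, x₁y_n + y₁x_n) repeatedly.
  From (x_1, y_1) = (6, 1): x_2 = 6·6 + 35·1·1 = 71; y_2 = 6·1 + 1·6 = 12.
Step 3: Verify x_2² - 35·y_2² = 5041 - 5040 = 1 (should be 1). ✓

(x_1, y_1) = (6, 1); (x_2, y_2) = (71, 12).


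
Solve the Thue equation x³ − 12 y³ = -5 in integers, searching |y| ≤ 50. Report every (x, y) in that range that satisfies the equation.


The equation is x³ - 12y³ = -5. For fixed y, x³ = 12·y³ − 5, so a solution requires the RHS to be a perfect cube.
Strategy: iterate y from -50 to 50, compute RHS = 12·y³ − 5, and check whether it is a (positive or negative) perfect cube.
Check small values of y:
  y = 0: RHS = -5 is not a perfect cube.
  y = 1: RHS = 7 is not a perfect cube.
  y = -1: RHS = -17 is not a perfect cube.
  y = 2: RHS = 91 is not a perfect cube.
  y = -2: RHS = -101 is not a perfect cube.
  y = 3: RHS = 319 is not a perfect cube.
  y = -3: RHS = -329 is not a perfect cube.
Continuing the search up to |y| = 50 finds no solutions either.
No (x, y) in the scanned range satisfies the equation.

No integer solutions with |y| ≤ 50.


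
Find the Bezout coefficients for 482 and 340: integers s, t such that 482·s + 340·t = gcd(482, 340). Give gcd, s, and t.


Euclidean algorithm on (482, 340) — divide until remainder is 0:
  482 = 1 · 340 + 142
  340 = 2 · 142 + 56
  142 = 2 · 56 + 30
  56 = 1 · 30 + 26
  30 = 1 · 26 + 4
  26 = 6 · 4 + 2
  4 = 2 · 2 + 0
gcd(482, 340) = 2.
Track Bezout coefficients alongside the remainders: start with r₀ = 482 = a·1 + b·0 (s = 1, t = 0) and r₁ = 340 = a·0 + b·1 (s = 0, t = 1); each new remainder r_{k+1} = r_{k-1} − q_k·r_k inherits s_{k+1} = s_{k-1} − q_k·s_k, t_{k+1} = t_{k-1} − q_k·t_k, so r_k = a·s_k + b·t_k at every step:
  q = 1: r = 142, s = 1 − 1·0 = 1, t = 0 − 1·1 = -1  (check: 482·1 + 340·(-1) = 142)
  q = 2: r = 56, s = 0 − 2·1 = -2, t = 1 − 2·(-1) = 3  (check: 482·(-2) + 340·3 = 56)
  q = 2: r = 30, s = 1 − 2·(-2) = 5, t = -1 − 2·3 = -7  (check: 482·5 + 340·(-7) = 30)
  q = 1: r = 26, s = -2 − 1·5 = -7, t = 3 − 1·(-7) = 10  (check: 482·(-7) + 340·10 = 26)
  q = 1: r = 4, s = 5 − 1·(-7) = 12, t = -7 − 1·10 = -17  (check: 482·12 + 340·(-17) = 4)
  q = 6: r = 2, s = -7 − 6·12 = -79, t = 10 − 6·(-17) = 112  (check: 482·(-79) + 340·112 = 2)
The row with r = 2 (the gcd) gives the Bezout coefficients s = -79, t = 112.
Result: 482 · (-79) + 340 · (112) = 2.

gcd(482, 340) = 2; s = -79, t = 112 (check: 482·(-79) + 340·112 = 2).


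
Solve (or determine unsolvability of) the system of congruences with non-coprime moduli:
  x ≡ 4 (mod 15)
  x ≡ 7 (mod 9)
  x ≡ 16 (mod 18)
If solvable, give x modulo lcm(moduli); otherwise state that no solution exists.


Moduli 15, 9, 18 are not pairwise coprime, so CRT works modulo lcm(m_i) when all pairwise compatibility conditions hold.
Pairwise compatibility: gcd(m_i, m_j) must divide a_i - a_j for every pair.
Merge one congruence at a time:
  Start: x ≡ 4 (mod 15).
  Combine with x ≡ 7 (mod 9): gcd(15, 9) = 3; 7 - 4 = 3, which IS divisible by 3, so compatible.
    Write x = 4 + 15·t and substitute into x ≡ 7 (mod 9): 15·t ≡ 7 − 4 = 3 (mod 9).
    Divide the congruence (and modulus) by g = 3: 5·t ≡ 1 (mod 3).
    Reduce coefficients mod 3: 2·t ≡ 1 (mod 3).
    The inverse of 2 mod 3 is 2 (since 2·2 = 4 = 1·3 + 1), so t ≡ 2·1 = 2 ≡ 2 (mod 3).
    Then x = 4 + 15·2 = 34, valid modulo lcm(15, 9) = 45: x ≡ 34 (mod 45).
  Combine with x ≡ 16 (mod 18): gcd(45, 18) = 9; 16 - 34 = -18, which IS divisible by 9, so compatible.
    Write x = 34 + 45·t and substitute into x ≡ 16 (mod 18): 45·t ≡ 16 − 34 = -18 (mod 18).
    Divide the congruence (and modulus) by g = 9: 5·t ≡ -2 (mod 2).
    Reduce coefficients mod 2: 1·t ≡ 0 (mod 2).
    So t ≡ 0 (mod 2).
    Then x = 34 + 45·0 = 34, valid modulo lcm(45, 18) = 90: x ≡ 34 (mod 90).
Verify: 34 mod 15 = 4, 34 mod 9 = 7, 34 mod 18 = 16.

x ≡ 34 (mod 90).


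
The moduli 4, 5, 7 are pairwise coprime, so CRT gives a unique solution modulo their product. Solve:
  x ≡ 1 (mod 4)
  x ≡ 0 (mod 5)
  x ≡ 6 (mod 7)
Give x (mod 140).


Moduli 4, 5, 7 are pairwise coprime; by CRT there is a unique solution modulo M = 4 · 5 · 7 = 140.
Solve pairwise, accumulating the modulus:
  Start with x ≡ 1 (mod 4).
  Combine with x ≡ 0 (mod 5): since gcd(4, 5) = 1, we get a unique residue mod 20.
    Write x = 1 + 4·t and substitute into x ≡ 0 (mod 5): 4·t ≡ 0 − 1 = -1 (mod 5).
    Reduce coefficients mod 5: 4·t ≡ 4 (mod 5).
    The inverse of 4 mod 5 is 4 (since 4·4 = 16 = 3·5 + 1), so t ≡ 4·4 = 16 ≡ 1 (mod 5).
    Then x = 1 + 4·1 = 5, valid modulo lcm(4, 5) = 20: x ≡ 5 (mod 20).
  Combine with x ≡ 6 (mod 7): since gcd(20, 7) = 1, we get a unique residue mod 140.
    Write x = 5 + 20·t and substitute into x ≡ 6 (mod 7): 20·t ≡ 6 − 5 = 1 (mod 7).
    Reduce coefficients mod 7: 6·t ≡ 1 (mod 7).
    The inverse of 6 mod 7 is 6 (since 6·6 = 36 = 5·7 + 1), so t ≡ 6·1 = 6 ≡ 6 (mod 7).
    Then x = 5 + 20·6 = 125, valid modulo lcm(20, 7) = 140: x ≡ 125 (mod 140).
Verify: 125 mod 4 = 1 ✓, 125 mod 5 = 0 ✓, 125 mod 7 = 6 ✓.

x ≡ 125 (mod 140).


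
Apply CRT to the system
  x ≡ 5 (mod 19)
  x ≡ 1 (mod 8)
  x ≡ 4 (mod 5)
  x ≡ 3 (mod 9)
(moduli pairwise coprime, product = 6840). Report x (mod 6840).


Product of moduli M = 19 · 8 · 5 · 9 = 6840.
Merge one congruence at a time:
  Start: x ≡ 5 (mod 19).
  Combine with x ≡ 1 (mod 8); new modulus lcm = 152.
    Write x = 5 + 19·t and substitute into x ≡ 1 (mod 8): 19·t ≡ 1 − 5 = -4 (mod 8).
    Reduce coefficients mod 8: 3·t ≡ 4 (mod 8).
    The inverse of 3 mod 8 is 3 (since 3·3 = 9 = 1·8 + 1), so t ≡ 3·4 = 12 ≡ 4 (mod 8).
    Then x = 5 + 19·4 = 81, valid modulo lcm(19, 8) = 152: x ≡ 81 (mod 152).
  Combine with x ≡ 4 (mod 5); new modulus lcm = 760.
    Write x = 81 + 152·t and substitute into x ≡ 4 (mod 5): 152·t ≡ 4 − 81 = -77 (mod 5).
    Reduce coefficients mod 5: 2·t ≡ 3 (mod 5).
    The inverse of 2 mod 5 is 3 (since 2·3 = 6 = 1·5 + 1), so t ≡ 3·3 = 9 ≡ 4 (mod 5).
    Then x = 81 + 152·4 = 689, valid modulo lcm(152, 5) = 760: x ≡ 689 (mod 760).
  Combine with x ≡ 3 (mod 9); new modulus lcm = 6840.
    Write x = 689 + 760·t and substitute into x ≡ 3 (mod 9): 760·t ≡ 3 − 689 = -686 (mod 9).
    Reduce coefficients mod 9: 4·t ≡ 7 (mod 9).
    The inverse of 4 mod 9 is 7 (since 4·7 = 28 = 3·9 + 1), so t ≡ 7·7 = 49 ≡ 4 (mod 9).
    Then x = 689 + 760·4 = 3729, valid modulo lcm(760, 9) = 6840: x ≡ 3729 (mod 6840).
Verify against each original: 3729 mod 19 = 5, 3729 mod 8 = 1, 3729 mod 5 = 4, 3729 mod 9 = 3.

x ≡ 3729 (mod 6840).


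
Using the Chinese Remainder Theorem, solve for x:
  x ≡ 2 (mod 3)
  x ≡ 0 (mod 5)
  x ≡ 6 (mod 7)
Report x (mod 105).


Moduli 3, 5, 7 are pairwise coprime; by CRT there is a unique solution modulo M = 3 · 5 · 7 = 105.
Solve pairwise, accumulating the modulus:
  Start with x ≡ 2 (mod 3).
  Combine with x ≡ 0 (mod 5): since gcd(3, 5) = 1, we get a unique residue mod 15.
    Write x = 2 + 3·t and substitute into x ≡ 0 (mod 5): 3·t ≡ 0 − 2 = -2 (mod 5).
    Reduce coefficients mod 5: 3·t ≡ 3 (mod 5).
    The inverse of 3 mod 5 is 2 (since 3·2 = 6 = 1·5 + 1), so t ≡ 2·3 = 6 ≡ 1 (mod 5).
    Then x = 2 + 3·1 = 5, valid modulo lcm(3, 5) = 15: x ≡ 5 (mod 15).
  Combine with x ≡ 6 (mod 7): since gcd(15, 7) = 1, we get a unique residue mod 105.
    Write x = 5 + 15·t and substitute into x ≡ 6 (mod 7): 15·t ≡ 6 − 5 = 1 (mod 7).
    Reduce coefficients mod 7: 1·t ≡ 1 (mod 7).
    So t ≡ 1 (mod 7).
    Then x = 5 + 15·1 = 20, valid modulo lcm(15, 7) = 105: x ≡ 20 (mod 105).
Verify: 20 mod 3 = 2 ✓, 20 mod 5 = 0 ✓, 20 mod 7 = 6 ✓.

x ≡ 20 (mod 105).


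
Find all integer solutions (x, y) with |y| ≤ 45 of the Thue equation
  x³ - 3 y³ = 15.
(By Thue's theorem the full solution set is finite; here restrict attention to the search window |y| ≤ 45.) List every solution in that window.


The equation is x³ - 3y³ = 15. For fixed y, x³ = 3·y³ + 15, so a solution requires the RHS to be a perfect cube.
Strategy: iterate y from -45 to 45, compute RHS = 3·y³ + 15, and check whether it is a (positive or negative) perfect cube.
Check small values of y:
  y = 0: RHS = 15 is not a perfect cube.
  y = 1: RHS = 18 is not a perfect cube.
  y = -1: RHS = 12 is not a perfect cube.
  y = 2: RHS = 39 is not a perfect cube.
  y = -2: RHS = -9 is not a perfect cube.
  y = 3: RHS = 96 is not a perfect cube.
  y = -3: RHS = -66 is not a perfect cube.
Continuing the search up to |y| = 45 finds no solutions either.
No (x, y) in the scanned range satisfies the equation.

No integer solutions with |y| ≤ 45.


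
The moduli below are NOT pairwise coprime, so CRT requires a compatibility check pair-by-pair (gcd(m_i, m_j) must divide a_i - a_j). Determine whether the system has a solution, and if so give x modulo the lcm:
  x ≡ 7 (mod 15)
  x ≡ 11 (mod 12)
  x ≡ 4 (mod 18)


Moduli 15, 12, 18 are not pairwise coprime, so CRT works modulo lcm(m_i) when all pairwise compatibility conditions hold.
Pairwise compatibility: gcd(m_i, m_j) must divide a_i - a_j for every pair.
Merge one congruence at a time:
  Start: x ≡ 7 (mod 15).
  Combine with x ≡ 11 (mod 12): gcd(15, 12) = 3, and 11 - 7 = 4 is NOT divisible by 3.
    ⇒ system is inconsistent (no integer solution).

No solution (the system is inconsistent).


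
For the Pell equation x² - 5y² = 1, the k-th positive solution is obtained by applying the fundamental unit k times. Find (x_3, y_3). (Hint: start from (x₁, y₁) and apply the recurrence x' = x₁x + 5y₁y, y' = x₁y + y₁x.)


Step 1: Find the fundamental solution (x₁, y₁) of x² - 5y² = 1.
  Expand √5 as a continued fraction. a₀ = ⌊√5⌋ = 2; iterate m_{k+1} = d_k·a_k − m_k, d_{k+1} = (5 − m_{k+1}²)/d_k, a_{k+1} = ⌊(a₀ + m_{k+1})/d_{k+1}⌋ (starting m₀ = 0, d₀ = 1), with convergents p_k = a_k·p_{k-1} + p_{k-2}, q_k = a_k·q_{k-1} + q_{k-2} (p₋₁ = 1, q₋₁ = 0):
  k = 0: a₀ = 2; p₀/q₀ = 2/1; p₀² − 5·q₀² = 4 − 5 = -1.
  k = 1: m = 2, d = 1, a = ⌊(2 + 2)/1⌋ = 4; p/q = (4·2 + 1)/(4·1 + 0) = 9/4; p² − 5·q² = 81 − 80 = 1.
  The first convergent with p² − 5·q² = 1 gives the fundamental solution (x₁, y₁) = (9, 4).
Step 2: Apply the recurrence (x_{n+1}, y_{n+1}) = (x₁x_n + 5y₁y_n, x₁y_n + y₁x_n) repeatedly.
  From (x_1, y_1) = (9, 4): x_2 = 9·9 + 5·4·4 = 161; y_2 = 9·4 + 4·9 = 72.
  From (x_2, y_2) = (161, 72): x_3 = 9·161 + 5·4·72 = 2889; y_3 = 9·72 + 4·161 = 1292.
Step 3: Verify x_3² - 5·y_3² = 8346321 - 8346320 = 1 (should be 1). ✓

(x_1, y_1) = (9, 4); (x_3, y_3) = (2889, 1292).


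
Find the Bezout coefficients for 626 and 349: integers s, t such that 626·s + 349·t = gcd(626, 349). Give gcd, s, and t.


Euclidean algorithm on (626, 349) — divide until remainder is 0:
  626 = 1 · 349 + 277
  349 = 1 · 277 + 72
  277 = 3 · 72 + 61
  72 = 1 · 61 + 11
  61 = 5 · 11 + 6
  11 = 1 · 6 + 5
  6 = 1 · 5 + 1
  5 = 5 · 1 + 0
gcd(626, 349) = 1.
Track Bezout coefficients alongside the remainders: start with r₀ = 626 = a·1 + b·0 (s = 1, t = 0) and r₁ = 349 = a·0 + b·1 (s = 0, t = 1); each new remainder r_{k+1} = r_{k-1} − q_k·r_k inherits s_{k+1} = s_{k-1} − q_k·s_k, t_{k+1} = t_{k-1} − q_k·t_k, so r_k = a·s_k + b·t_k at every step:
  q = 1: r = 277, s = 1 − 1·0 = 1, t = 0 − 1·1 = -1  (check: 626·1 + 349·(-1) = 277)
  q = 1: r = 72, s = 0 − 1·1 = -1, t = 1 − 1·(-1) = 2  (check: 626·(-1) + 349·2 = 72)
  q = 3: r = 61, s = 1 − 3·(-1) = 4, t = -1 − 3·2 = -7  (check: 626·4 + 349·(-7) = 61)
  q = 1: r = 11, s = -1 − 1·4 = -5, t = 2 − 1·(-7) = 9  (check: 626·(-5) + 349·9 = 11)
  q = 5: r = 6, s = 4 − 5·(-5) = 29, t = -7 − 5·9 = -52  (check: 626·29 + 349·(-52) = 6)
  q = 1: r = 5, s = -5 − 1·29 = -34, t = 9 − 1·(-52) = 61  (check: 626·(-34) + 349·61 = 5)
  q = 1: r = 1, s = 29 − 1·(-34) = 63, t = -52 − 1·61 = -113  (check: 626·63 + 349·(-113) = 1)
The row with r = 1 (the gcd) gives the Bezout coefficients s = 63, t = -113.
Result: 626 · (63) + 349 · (-113) = 1.

gcd(626, 349) = 1; s = 63, t = -113 (check: 626·63 + 349·(-113) = 1).


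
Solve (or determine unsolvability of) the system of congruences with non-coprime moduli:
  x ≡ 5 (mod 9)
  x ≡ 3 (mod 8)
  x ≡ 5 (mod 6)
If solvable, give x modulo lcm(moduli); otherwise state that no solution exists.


Moduli 9, 8, 6 are not pairwise coprime, so CRT works modulo lcm(m_i) when all pairwise compatibility conditions hold.
Pairwise compatibility: gcd(m_i, m_j) must divide a_i - a_j for every pair.
Merge one congruence at a time:
  Start: x ≡ 5 (mod 9).
  Combine with x ≡ 3 (mod 8): gcd(9, 8) = 1; 3 - 5 = -2, which IS divisible by 1, so compatible.
    Write x = 5 + 9·t and substitute into x ≡ 3 (mod 8): 9·t ≡ 3 − 5 = -2 (mod 8).
    Reduce coefficients mod 8: 1·t ≡ 6 (mod 8).
    So t ≡ 6 (mod 8).
    Then x = 5 + 9·6 = 59, valid modulo lcm(9, 8) = 72: x ≡ 59 (mod 72).
  Combine with x ≡ 5 (mod 6): gcd(72, 6) = 6; 5 - 59 = -54, which IS divisible by 6, so compatible.
    Write x = 59 + 72·t and substitute into x ≡ 5 (mod 6): 72·t ≡ 5 − 59 = -54 (mod 6).
    Divide the congruence (and modulus) by g = 6: 12·t ≡ -9 (mod 1).
    Modulo 1 every t works; take t = 0.
    Then x = 59 + 72·0 = 59, valid modulo lcm(72, 6) = 72: x ≡ 59 (mod 72).
Verify: 59 mod 9 = 5, 59 mod 8 = 3, 59 mod 6 = 5.

x ≡ 59 (mod 72).


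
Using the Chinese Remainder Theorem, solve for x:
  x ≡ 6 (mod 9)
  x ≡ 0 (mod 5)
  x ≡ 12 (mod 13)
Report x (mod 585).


Moduli 9, 5, 13 are pairwise coprime; by CRT there is a unique solution modulo M = 9 · 5 · 13 = 585.
Solve pairwise, accumulating the modulus:
  Start with x ≡ 6 (mod 9).
  Combine with x ≡ 0 (mod 5): since gcd(9, 5) = 1, we get a unique residue mod 45.
    Write x = 6 + 9·t and substitute into x ≡ 0 (mod 5): 9·t ≡ 0 − 6 = -6 (mod 5).
    Reduce coefficients mod 5: 4·t ≡ 4 (mod 5).
    The inverse of 4 mod 5 is 4 (since 4·4 = 16 = 3·5 + 1), so t ≡ 4·4 = 16 ≡ 1 (mod 5).
    Then x = 6 + 9·1 = 15, valid modulo lcm(9, 5) = 45: x ≡ 15 (mod 45).
  Combine with x ≡ 12 (mod 13): since gcd(45, 13) = 1, we get a unique residue mod 585.
    Write x = 15 + 45·t and substitute into x ≡ 12 (mod 13): 45·t ≡ 12 − 15 = -3 (mod 13).
    Reduce coefficients mod 13: 6·t ≡ 10 (mod 13).
    The inverse of 6 mod 13 is 11 (since 6·11 = 66 = 5·13 + 1), so t ≡ 11·10 = 110 ≡ 6 (mod 13).
    Then x = 15 + 45·6 = 285, valid modulo lcm(45, 13) = 585: x ≡ 285 (mod 585).
Verify: 285 mod 9 = 6 ✓, 285 mod 5 = 0 ✓, 285 mod 13 = 12 ✓.

x ≡ 285 (mod 585).


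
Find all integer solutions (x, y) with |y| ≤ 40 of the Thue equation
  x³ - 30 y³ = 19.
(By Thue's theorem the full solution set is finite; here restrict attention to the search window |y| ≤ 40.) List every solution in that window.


The equation is x³ - 30y³ = 19. For fixed y, x³ = 30·y³ + 19, so a solution requires the RHS to be a perfect cube.
Strategy: iterate y from -40 to 40, compute RHS = 30·y³ + 19, and check whether it is a (positive or negative) perfect cube.
Check small values of y:
  y = 0: RHS = 19 is not a perfect cube.
  y = 1: RHS = 49 is not a perfect cube.
  y = -1: RHS = -11 is not a perfect cube.
  y = 2: RHS = 259 is not a perfect cube.
  y = -2: RHS = -221 is not a perfect cube.
  y = 3: RHS = 829 is not a perfect cube.
  y = -3: RHS = -791 is not a perfect cube.
Continuing the search up to |y| = 40 finds no solutions either.
No (x, y) in the scanned range satisfies the equation.

No integer solutions with |y| ≤ 40.


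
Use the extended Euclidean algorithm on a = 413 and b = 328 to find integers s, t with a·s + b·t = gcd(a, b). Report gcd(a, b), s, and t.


Euclidean algorithm on (413, 328) — divide until remainder is 0:
  413 = 1 · 328 + 85
  328 = 3 · 85 + 73
  85 = 1 · 73 + 12
  73 = 6 · 12 + 1
  12 = 12 · 1 + 0
gcd(413, 328) = 1.
Track Bezout coefficients alongside the remainders: start with r₀ = 413 = a·1 + b·0 (s = 1, t = 0) and r₁ = 328 = a·0 + b·1 (s = 0, t = 1); each new remainder r_{k+1} = r_{k-1} − q_k·r_k inherits s_{k+1} = s_{k-1} − q_k·s_k, t_{k+1} = t_{k-1} − q_k·t_k, so r_k = a·s_k + b·t_k at every step:
  q = 1: r = 85, s = 1 − 1·0 = 1, t = 0 − 1·1 = -1  (check: 413·1 + 328·(-1) = 85)
  q = 3: r = 73, s = 0 − 3·1 = -3, t = 1 − 3·(-1) = 4  (check: 413·(-3) + 328·4 = 73)
  q = 1: r = 12, s = 1 − 1·(-3) = 4, t = -1 − 1·4 = -5  (check: 413·4 + 328·(-5) = 12)
  q = 6: r = 1, s = -3 − 6·4 = -27, t = 4 − 6·(-5) = 34  (check: 413·(-27) + 328·34 = 1)
The row with r = 1 (the gcd) gives the Bezout coefficients s = -27, t = 34.
Result: 413 · (-27) + 328 · (34) = 1.

gcd(413, 328) = 1; s = -27, t = 34 (check: 413·(-27) + 328·34 = 1).


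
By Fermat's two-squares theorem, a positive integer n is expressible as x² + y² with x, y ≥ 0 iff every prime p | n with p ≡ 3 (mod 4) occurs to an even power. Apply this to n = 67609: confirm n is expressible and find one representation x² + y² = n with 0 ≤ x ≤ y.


Step 1: Factor n = 67609 = 17 · 41 · 97.
Step 2: Check the mod-4 condition on each prime factor: 17 ≡ 1 (mod 4), exponent 1; 41 ≡ 1 (mod 4), exponent 1; 97 ≡ 1 (mod 4), exponent 1.
All primes ≡ 3 (mod 4) appear to even exponent (or don't appear), so by the two-squares theorem n IS expressible as a sum of two squares.
Step 3: Build a representation. Here n = 17 · 41 · 97 is a product of primes ≡ 1 (mod 4). Each prime p ≡ 1 (mod 4) is itself a sum of two squares; find a² by testing p − a² for a perfect square:
  17: 17 − 1² = 16 = 4² ⇒ 17 = 1² + 4².
  41: 41 − 1² = 40, 41 − 2² = 37, 41 − 3² = 32, 41 − 4² = 25 = 5² ⇒ 41 = 4² + 5².
  97: 97 − 1² = 96, 97 − 2² = 93, 97 − 3² = 88, 97 − 4² = 81 = 9² ⇒ 97 = 4² + 9².
  Combine using the Brahmagupta–Fibonacci identity (a² + b²)(c² + d²) = (ac − bd)² + (ad + bc)² = (ac + bd)² + (ad − bc)²:
  17 · 41 = 697: from (1² + 4²)(4² + 5²), take (1·4 − 4·5, 1·5 + 4·4) = (4 − 20, 5 + 16) = (-16, 21); dropping signs (only squares matter) gives (16, 21); check 16² + 21² = 256 + 441 = 697 ✓.
  697 · 97 = 67609: from (16² + 21²)(4² + 9²), take (16·4 − 21·9, 16·9 + 21·4) = (64 − 189, 144 + 84) = (-125, 228); dropping signs (only squares matter) gives (125, 228); check 125² + 228² = 15625 + 51984 = 67609 ✓.
Step 4: Order so x ≤ y and verify: 125² + 228² = 15625 + 51984 = 67609 = n. ✓

n = 67609 = 125² + 228² (one valid representation with x ≤ y).


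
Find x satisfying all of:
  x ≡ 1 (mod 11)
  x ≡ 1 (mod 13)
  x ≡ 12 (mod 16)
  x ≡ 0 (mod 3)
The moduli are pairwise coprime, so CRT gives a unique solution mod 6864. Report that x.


Product of moduli M = 11 · 13 · 16 · 3 = 6864.
Merge one congruence at a time:
  Start: x ≡ 1 (mod 11).
  Combine with x ≡ 1 (mod 13); new modulus lcm = 143.
    Write x = 1 + 11·t and substitute into x ≡ 1 (mod 13): 11·t ≡ 1 − 1 = 0 (mod 13).
    The inverse of 11 mod 13 is 6 (since 11·6 = 66 = 5·13 + 1), so t ≡ 6·0 = 0 ≡ 0 (mod 13).
    Then x = 1 + 11·0 = 1, valid modulo lcm(11, 13) = 143: x ≡ 1 (mod 143).
  Combine with x ≡ 12 (mod 16); new modulus lcm = 2288.
    Write x = 1 + 143·t and substitute into x ≡ 12 (mod 16): 143·t ≡ 12 − 1 = 11 (mod 16).
    Reduce coefficients mod 16: 15·t ≡ 11 (mod 16).
    The inverse of 15 mod 16 is 15 (since 15·15 = 225 = 14·16 + 1), so t ≡ 15·11 = 165 ≡ 5 (mod 16).
    Then x = 1 + 143·5 = 716, valid modulo lcm(143, 16) = 2288: x ≡ 716 (mod 2288).
  Combine with x ≡ 0 (mod 3); new modulus lcm = 6864.
    Write x = 716 + 2288·t and substitute into x ≡ 0 (mod 3): 2288·t ≡ 0 − 716 = -716 (mod 3).
    Reduce coefficients mod 3: 2·t ≡ 1 (mod 3).
    The inverse of 2 mod 3 is 2 (since 2·2 = 4 = 1·3 + 1), so t ≡ 2·1 = 2 ≡ 2 (mod 3).
    Then x = 716 + 2288·2 = 5292, valid modulo lcm(2288, 3) = 6864: x ≡ 5292 (mod 6864).
Verify against each original: 5292 mod 11 = 1, 5292 mod 13 = 1, 5292 mod 16 = 12, 5292 mod 3 = 0.

x ≡ 5292 (mod 6864).


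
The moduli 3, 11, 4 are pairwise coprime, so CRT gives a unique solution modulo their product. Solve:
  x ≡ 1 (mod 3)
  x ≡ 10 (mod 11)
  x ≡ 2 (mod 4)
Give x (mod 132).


Moduli 3, 11, 4 are pairwise coprime; by CRT there is a unique solution modulo M = 3 · 11 · 4 = 132.
Solve pairwise, accumulating the modulus:
  Start with x ≡ 1 (mod 3).
  Combine with x ≡ 10 (mod 11): since gcd(3, 11) = 1, we get a unique residue mod 33.
    Write x = 1 + 3·t and substitute into x ≡ 10 (mod 11): 3·t ≡ 10 − 1 = 9 (mod 11).
    The inverse of 3 mod 11 is 4 (since 3·4 = 12 = 1·11 + 1), so t ≡ 4·9 = 36 ≡ 3 (mod 11).
    Then x = 1 + 3·3 = 10, valid modulo lcm(3, 11) = 33: x ≡ 10 (mod 33).
  Combine with x ≡ 2 (mod 4): since gcd(33, 4) = 1, we get a unique residue mod 132.
    Write x = 10 + 33·t and substitute into x ≡ 2 (mod 4): 33·t ≡ 2 − 10 = -8 (mod 4).
    Reduce coefficients mod 4: 1·t ≡ 0 (mod 4).
    So t ≡ 0 (mod 4).
    Then x = 10 + 33·0 = 10, valid modulo lcm(33, 4) = 132: x ≡ 10 (mod 132).
Verify: 10 mod 3 = 1 ✓, 10 mod 11 = 10 ✓, 10 mod 4 = 2 ✓.

x ≡ 10 (mod 132).


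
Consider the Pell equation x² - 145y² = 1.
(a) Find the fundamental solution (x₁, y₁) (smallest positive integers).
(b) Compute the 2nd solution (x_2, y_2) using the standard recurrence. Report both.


Step 1: Find the fundamental solution (x₁, y₁) of x² - 145y² = 1.
  Expand √145 as a continued fraction. a₀ = ⌊√145⌋ = 12; iterate m_{k+1} = d_k·a_k − m_k, d_{k+1} = (145 − m_{k+1}²)/d_k, a_{k+1} = ⌊(a₀ + m_{k+1})/d_{k+1}⌋ (starting m₀ = 0, d₀ = 1), with convergents p_k = a_k·p_{k-1} + p_{k-2}, q_k = a_k·q_{k-1} + q_{k-2} (p₋₁ = 1, q₋₁ = 0):
  k = 0: a₀ = 12; p₀/q₀ = 12/1; p₀² − 145·q₀² = 144 − 145 = -1.
  k = 1: m = 12, d = 1, a = ⌊(12 + 12)/1⌋ = 24; p/q = (24·12 + 1)/(24·1 + 0) = 289/24; p² − 145·q² = 83521 − 83520 = 1.
  The first convergent with p² − 145·q² = 1 gives the fundamental solution (x₁, y₁) = (289, 24).
Step 2: Apply the recurrence (x_{n+1}, y_{n+1}) = (x₁x_n + 145y₁y_n, x₁y_n + y₁x_n) repeatedly.
  From (x_1, y_1) = (289, 24): x_2 = 289·289 + 145·24·24 = 167041; y_2 = 289·24 + 24·289 = 13872.
Step 3: Verify x_2² - 145·y_2² = 27902695681 - 27902695680 = 1 (should be 1). ✓

(x_1, y_1) = (289, 24); (x_2, y_2) = (167041, 13872).


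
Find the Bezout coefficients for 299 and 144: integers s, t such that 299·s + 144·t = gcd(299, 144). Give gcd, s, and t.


Euclidean algorithm on (299, 144) — divide until remainder is 0:
  299 = 2 · 144 + 11
  144 = 13 · 11 + 1
  11 = 11 · 1 + 0
gcd(299, 144) = 1.
Track Bezout coefficients alongside the remainders: start with r₀ = 299 = a·1 + b·0 (s = 1, t = 0) and r₁ = 144 = a·0 + b·1 (s = 0, t = 1); each new remainder r_{k+1} = r_{k-1} − q_k·r_k inherits s_{k+1} = s_{k-1} − q_k·s_k, t_{k+1} = t_{k-1} − q_k·t_k, so r_k = a·s_k + b·t_k at every step:
  q = 2: r = 11, s = 1 − 2·0 = 1, t = 0 − 2·1 = -2  (check: 299·1 + 144·(-2) = 11)
  q = 13: r = 1, s = 0 − 13·1 = -13, t = 1 − 13·(-2) = 27  (check: 299·(-13) + 144·27 = 1)
The row with r = 1 (the gcd) gives the Bezout coefficients s = -13, t = 27.
Result: 299 · (-13) + 144 · (27) = 1.

gcd(299, 144) = 1; s = -13, t = 27 (check: 299·(-13) + 144·27 = 1).


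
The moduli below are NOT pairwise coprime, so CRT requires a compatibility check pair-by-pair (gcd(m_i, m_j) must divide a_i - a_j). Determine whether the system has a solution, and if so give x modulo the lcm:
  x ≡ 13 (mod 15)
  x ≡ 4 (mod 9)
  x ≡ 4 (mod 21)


Moduli 15, 9, 21 are not pairwise coprime, so CRT works modulo lcm(m_i) when all pairwise compatibility conditions hold.
Pairwise compatibility: gcd(m_i, m_j) must divide a_i - a_j for every pair.
Merge one congruence at a time:
  Start: x ≡ 13 (mod 15).
  Combine with x ≡ 4 (mod 9): gcd(15, 9) = 3; 4 - 13 = -9, which IS divisible by 3, so compatible.
    Write x = 13 + 15·t and substitute into x ≡ 4 (mod 9): 15·t ≡ 4 − 13 = -9 (mod 9).
    Divide the congruence (and modulus) by g = 3: 5·t ≡ -3 (mod 3).
    Reduce coefficients mod 3: 2·t ≡ 0 (mod 3).
    The inverse of 2 mod 3 is 2 (since 2·2 = 4 = 1·3 + 1), so t ≡ 2·0 = 0 ≡ 0 (mod 3).
    Then x = 13 + 15·0 = 13, valid modulo lcm(15, 9) = 45: x ≡ 13 (mod 45).
  Combine with x ≡ 4 (mod 21): gcd(45, 21) = 3; 4 - 13 = -9, which IS divisible by 3, so compatible.
    Write x = 13 + 45·t and substitute into x ≡ 4 (mod 21): 45·t ≡ 4 − 13 = -9 (mod 21).
    Divide the congruence (and modulus) by g = 3: 15·t ≡ -3 (mod 7).
    Reduce coefficients mod 7: 1·t ≡ 4 (mod 7).
    So t ≡ 4 (mod 7).
    Then x = 13 + 45·4 = 193, valid modulo lcm(45, 21) = 315: x ≡ 193 (mod 315).
Verify: 193 mod 15 = 13, 193 mod 9 = 4, 193 mod 21 = 4.

x ≡ 193 (mod 315).


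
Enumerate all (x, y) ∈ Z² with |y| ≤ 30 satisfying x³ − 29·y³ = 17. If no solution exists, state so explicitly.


The equation is x³ - 29y³ = 17. For fixed y, x³ = 29·y³ + 17, so a solution requires the RHS to be a perfect cube.
Strategy: iterate y from -30 to 30, compute RHS = 29·y³ + 17, and check whether it is a (positive or negative) perfect cube.
Check small values of y:
  y = 0: RHS = 17 is not a perfect cube.
  y = 1: RHS = 46 is not a perfect cube.
  y = -1: RHS = -12 is not a perfect cube.
  y = 2: RHS = 249 is not a perfect cube.
  y = -2: RHS = -215 is not a perfect cube.
  y = 3: RHS = 800 is not a perfect cube.
  y = -3: RHS = -766 is not a perfect cube.
Continuing the search up to |y| = 30 finds no solutions either.
No (x, y) in the scanned range satisfies the equation.

No integer solutions with |y| ≤ 30.


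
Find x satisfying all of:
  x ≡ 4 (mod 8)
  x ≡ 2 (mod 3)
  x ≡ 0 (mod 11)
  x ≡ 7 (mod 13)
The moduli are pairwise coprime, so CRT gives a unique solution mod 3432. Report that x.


Product of moduli M = 8 · 3 · 11 · 13 = 3432.
Merge one congruence at a time:
  Start: x ≡ 4 (mod 8).
  Combine with x ≡ 2 (mod 3); new modulus lcm = 24.
    Write x = 4 + 8·t and substitute into x ≡ 2 (mod 3): 8·t ≡ 2 − 4 = -2 (mod 3).
    Reduce coefficients mod 3: 2·t ≡ 1 (mod 3).
    The inverse of 2 mod 3 is 2 (since 2·2 = 4 = 1·3 + 1), so t ≡ 2·1 = 2 ≡ 2 (mod 3).
    Then x = 4 + 8·2 = 20, valid modulo lcm(8, 3) = 24: x ≡ 20 (mod 24).
  Combine with x ≡ 0 (mod 11); new modulus lcm = 264.
    Write x = 20 + 24·t and substitute into x ≡ 0 (mod 11): 24·t ≡ 0 − 20 = -20 (mod 11).
    Reduce coefficients mod 11: 2·t ≡ 2 (mod 11).
    The inverse of 2 mod 11 is 6 (since 2·6 = 12 = 1·11 + 1), so t ≡ 6·2 = 12 ≡ 1 (mod 11).
    Then x = 20 + 24·1 = 44, valid modulo lcm(24, 11) = 264: x ≡ 44 (mod 264).
  Combine with x ≡ 7 (mod 13); new modulus lcm = 3432.
    Write x = 44 + 264·t and substitute into x ≡ 7 (mod 13): 264·t ≡ 7 − 44 = -37 (mod 13).
    Reduce coefficients mod 13: 4·t ≡ 2 (mod 13).
    The inverse of 4 mod 13 is 10 (since 4·10 = 40 = 3·13 + 1), so t ≡ 10·2 = 20 ≡ 7 (mod 13).
    Then x = 44 + 264·7 = 1892, valid modulo lcm(264, 13) = 3432: x ≡ 1892 (mod 3432).
Verify against each original: 1892 mod 8 = 4, 1892 mod 3 = 2, 1892 mod 11 = 0, 1892 mod 13 = 7.

x ≡ 1892 (mod 3432).


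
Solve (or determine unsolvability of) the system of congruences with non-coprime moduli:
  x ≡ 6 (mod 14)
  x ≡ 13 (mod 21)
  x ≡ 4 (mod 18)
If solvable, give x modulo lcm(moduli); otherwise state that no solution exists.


Moduli 14, 21, 18 are not pairwise coprime, so CRT works modulo lcm(m_i) when all pairwise compatibility conditions hold.
Pairwise compatibility: gcd(m_i, m_j) must divide a_i - a_j for every pair.
Merge one congruence at a time:
  Start: x ≡ 6 (mod 14).
  Combine with x ≡ 13 (mod 21): gcd(14, 21) = 7; 13 - 6 = 7, which IS divisible by 7, so compatible.
    Write x = 6 + 14·t and substitute into x ≡ 13 (mod 21): 14·t ≡ 13 − 6 = 7 (mod 21).
    Divide the congruence (and modulus) by g = 7: 2·t ≡ 1 (mod 3).
    The inverse of 2 mod 3 is 2 (since 2·2 = 4 = 1·3 + 1), so t ≡ 2·1 = 2 ≡ 2 (mod 3).
    Then x = 6 + 14·2 = 34, valid modulo lcm(14, 21) = 42: x ≡ 34 (mod 42).
  Combine with x ≡ 4 (mod 18): gcd(42, 18) = 6; 4 - 34 = -30, which IS divisible by 6, so compatible.
    Write x = 34 + 42·t and substitute into x ≡ 4 (mod 18): 42·t ≡ 4 − 34 = -30 (mod 18).
    Divide the congruence (and modulus) by g = 6: 7·t ≡ -5 (mod 3).
    Reduce coefficients mod 3: 1·t ≡ 1 (mod 3).
    So t ≡ 1 (mod 3).
    Then x = 34 + 42·1 = 76, valid modulo lcm(42, 18) = 126: x ≡ 76 (mod 126).
Verify: 76 mod 14 = 6, 76 mod 21 = 13, 76 mod 18 = 4.

x ≡ 76 (mod 126).
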